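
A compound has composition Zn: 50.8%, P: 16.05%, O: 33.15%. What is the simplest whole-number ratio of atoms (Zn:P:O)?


Assume 100 g of compound, divide each mass% by atomic mass to get moles, then normalize by the smallest to get a raw atom ratio.
Moles per 100 g: Zn: 50.8/65.38 = 0.777, P: 16.05/30.974 = 0.5182, O: 33.15/15.999 = 2.072
Raw ratio (divide by min = 0.5182): Zn: 1.499, P: 1.0, O: 3.999
Multiply by 2 to clear fractions: Zn: 2.999 ~= 3, P: 2.0 ~= 2, O: 7.997 ~= 8
Reduce by GCD to get the simplest whole-number ratio:

3:2:8


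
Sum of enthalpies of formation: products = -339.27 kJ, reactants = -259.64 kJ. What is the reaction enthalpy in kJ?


dH_rxn = sum(dH_f products) - sum(dH_f reactants)
dH_rxn = -339.27 - (-259.64)
dH_rxn = -79.63 kJ:

-79.63 kJ


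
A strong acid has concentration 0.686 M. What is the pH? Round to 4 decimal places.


A strong acid dissociates completely, so [H+] equals the given concentration.
pH = -log10([H+]) = -log10(0.686)
pH = 0.16367588, rounded to 4 dp:

0.1637


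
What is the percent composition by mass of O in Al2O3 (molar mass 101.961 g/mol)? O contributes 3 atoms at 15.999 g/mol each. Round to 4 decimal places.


pct = 100 * (n_elem * M_elem) / M_total
mass_contribution = 3 * 15.999 = 47.997 g/mol
pct = 100 * 47.997 / 101.961
pct = 47.07388119 %, rounded to 4 dp:

47.0739 %


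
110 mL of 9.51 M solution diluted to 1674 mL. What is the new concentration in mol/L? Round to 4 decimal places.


Dilution: M1*V1 = M2*V2, solve for M2.
M2 = M1*V1 / V2
M2 = 9.51 * 110 / 1674
M2 = 1046.1 / 1674
M2 = 0.62491039 mol/L, rounded to 4 dp:

0.6249 mol/L


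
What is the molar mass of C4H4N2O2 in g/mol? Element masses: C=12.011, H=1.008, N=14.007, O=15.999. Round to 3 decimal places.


M = sum(count * atomic_mass) over atoms.
M = 4*12.011 + 4*1.008 + 2*14.007 + 2*15.999
M = 48.044 + 4.032 + 28.014 + 31.998
M = 112.088 g/mol, rounded to 3 dp:

112.088 g/mol


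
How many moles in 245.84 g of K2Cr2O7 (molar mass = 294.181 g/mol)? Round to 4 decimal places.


n = mass / M
n = 245.84 / 294.181
n = 0.835676 mol, rounded to 4 dp:

0.8357 mol


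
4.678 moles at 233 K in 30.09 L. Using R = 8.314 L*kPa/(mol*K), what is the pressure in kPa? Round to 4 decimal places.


PV = nRT, solve for P = nRT / V.
nRT = 4.678 * 8.314 * 233 = 9062.0438
P = 9062.0438 / 30.09
P = 301.16463277 kPa, rounded to 4 dp:

301.1646 kPa


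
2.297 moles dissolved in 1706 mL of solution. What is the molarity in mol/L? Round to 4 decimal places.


Convert volume to liters: V_L = V_mL / 1000.
V_L = 1706 / 1000 = 1.706 L
M = n / V_L = 2.297 / 1.706
M = 1.34642438 mol/L, rounded to 4 dp:

1.3464 mol/L


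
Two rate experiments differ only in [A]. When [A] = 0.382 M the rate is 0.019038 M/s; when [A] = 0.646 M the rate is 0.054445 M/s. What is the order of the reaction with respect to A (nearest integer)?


Rate is proportional to [A]^n, so rate2/rate1 = ([A]2/[A]1)^n. Take logs to solve for n.
rate2/rate1 = 0.054445 / 0.019038 = 2.8598
[A]2/[A]1 = 0.646 / 0.382 = 1.6911
n = ln(2.8598) / ln(1.6911) = 2.0
Nearest integer order:

2


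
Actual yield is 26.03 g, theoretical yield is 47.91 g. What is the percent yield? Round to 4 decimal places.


% yield = 100 * actual / theoretical
% yield = 100 * 26.03 / 47.91
% yield = 54.33103736 %, rounded to 4 dp:

54.3310 %


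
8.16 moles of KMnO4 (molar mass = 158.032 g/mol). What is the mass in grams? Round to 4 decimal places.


mass = n * M
mass = 8.16 * 158.032
mass = 1289.54112 g, rounded to 4 dp:

1289.5411 g


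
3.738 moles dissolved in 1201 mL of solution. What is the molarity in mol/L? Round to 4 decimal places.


Convert volume to liters: V_L = V_mL / 1000.
V_L = 1201 / 1000 = 1.201 L
M = n / V_L = 3.738 / 1.201
M = 3.11240633 mol/L, rounded to 4 dp:

3.1124 mol/L


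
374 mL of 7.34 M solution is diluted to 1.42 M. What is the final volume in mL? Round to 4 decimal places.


Dilution: M1*V1 = M2*V2, solve for V2.
V2 = M1*V1 / M2
V2 = 7.34 * 374 / 1.42
V2 = 2745.16 / 1.42
V2 = 1933.21126761 mL, rounded to 4 dp:

1933.2113 mL


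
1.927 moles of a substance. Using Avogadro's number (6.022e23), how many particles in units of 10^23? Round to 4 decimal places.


N = n * NA, then divide by 1e23 for the requested units.
N / 1e23 = n * 6.022
N / 1e23 = 1.927 * 6.022
N / 1e23 = 11.604394, rounded to 4 dp:

11.6044


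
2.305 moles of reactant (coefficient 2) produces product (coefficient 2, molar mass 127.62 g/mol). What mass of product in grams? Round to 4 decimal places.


Use the coefficient ratio to convert reactant moles to product moles, then multiply by the product's molar mass.
moles_P = moles_R * (coeff_P / coeff_R) = 2.305 * (2/2) = 2.305
mass_P = moles_P * M_P = 2.305 * 127.62
mass_P = 294.1641 g, rounded to 4 dp:

294.1641 g


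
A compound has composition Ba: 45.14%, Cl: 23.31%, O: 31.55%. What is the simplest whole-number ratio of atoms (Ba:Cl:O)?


Assume 100 g of compound, divide each mass% by atomic mass to get moles, then normalize by the smallest to get a raw atom ratio.
Moles per 100 g: Ba: 45.14/137.327 = 0.3287, Cl: 23.31/35.453 = 0.6575, O: 31.55/15.999 = 1.972
Raw ratio (divide by min = 0.3287): Ba: 1.0, Cl: 2.0, O: 5.999
Multiply by 1 to clear fractions: Ba: 1.0 ~= 1, Cl: 2.0 ~= 2, O: 5.999 ~= 6
Reduce by GCD to get the simplest whole-number ratio:

1:2:6


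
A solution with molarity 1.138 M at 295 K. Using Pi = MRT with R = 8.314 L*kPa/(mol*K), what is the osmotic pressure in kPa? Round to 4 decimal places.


Osmotic pressure (van't Hoff): Pi = M*R*T.
RT = 8.314 * 295 = 2452.63
Pi = 1.138 * 2452.63
Pi = 2791.09294 kPa, rounded to 4 dp:

2791.0929 kPa


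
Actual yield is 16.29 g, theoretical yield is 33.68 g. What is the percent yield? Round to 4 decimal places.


% yield = 100 * actual / theoretical
% yield = 100 * 16.29 / 33.68
% yield = 48.36698337 %, rounded to 4 dp:

48.3670 %


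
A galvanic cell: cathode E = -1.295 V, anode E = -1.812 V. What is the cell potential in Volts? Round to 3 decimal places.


Standard cell potential: E_cell = E_cathode - E_anode.
E_cell = -1.295 - (-1.812)
E_cell = 0.517 V, rounded to 3 dp:

0.517 V


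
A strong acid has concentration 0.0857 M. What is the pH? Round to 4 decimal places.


A strong acid dissociates completely, so [H+] equals the given concentration.
pH = -log10([H+]) = -log10(0.0857)
pH = 1.06701918, rounded to 4 dp:

1.0670


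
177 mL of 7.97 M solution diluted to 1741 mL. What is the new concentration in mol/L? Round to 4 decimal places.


Dilution: M1*V1 = M2*V2, solve for M2.
M2 = M1*V1 / V2
M2 = 7.97 * 177 / 1741
M2 = 1410.69 / 1741
M2 = 0.8102757 mol/L, rounded to 4 dp:

0.8103 mol/L


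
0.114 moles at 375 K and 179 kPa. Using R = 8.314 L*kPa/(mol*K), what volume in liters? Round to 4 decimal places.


PV = nRT, solve for V = nRT / P.
nRT = 0.114 * 8.314 * 375 = 355.4235
V = 355.4235 / 179
V = 1.98560615 L, rounded to 4 dp:

1.9856 L


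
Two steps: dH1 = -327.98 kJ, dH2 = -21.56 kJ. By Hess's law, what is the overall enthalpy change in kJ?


Hess's law: enthalpy is a state function, so add the step enthalpies.
dH_total = dH1 + dH2 = -327.98 + (-21.56)
dH_total = -349.54 kJ:

-349.54 kJ


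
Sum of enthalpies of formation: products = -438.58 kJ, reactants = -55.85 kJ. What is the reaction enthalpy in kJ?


dH_rxn = sum(dH_f products) - sum(dH_f reactants)
dH_rxn = -438.58 - (-55.85)
dH_rxn = -382.73 kJ:

-382.73 kJ


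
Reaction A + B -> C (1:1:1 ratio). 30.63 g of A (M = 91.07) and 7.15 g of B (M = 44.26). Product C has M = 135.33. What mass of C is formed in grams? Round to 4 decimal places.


Find moles of each reactant; the smaller value is the limiting reagent in a 1:1:1 reaction, so moles_C equals moles of the limiter.
n_A = mass_A / M_A = 30.63 / 91.07 = 0.336335 mol
n_B = mass_B / M_B = 7.15 / 44.26 = 0.161545 mol
Limiting reagent: B (smaller), n_limiting = 0.161545 mol
mass_C = n_limiting * M_C = 0.161545 * 135.33
mass_C = 21.86188485 g, rounded to 4 dp:

21.8619 g


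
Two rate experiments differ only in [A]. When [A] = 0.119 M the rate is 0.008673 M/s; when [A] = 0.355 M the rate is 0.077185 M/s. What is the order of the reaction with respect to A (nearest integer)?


Rate is proportional to [A]^n, so rate2/rate1 = ([A]2/[A]1)^n. Take logs to solve for n.
rate2/rate1 = 0.077185 / 0.008673 = 8.8995
[A]2/[A]1 = 0.355 / 0.119 = 2.9832
n = ln(8.8995) / ln(2.9832) = 2.0
Nearest integer order:

2


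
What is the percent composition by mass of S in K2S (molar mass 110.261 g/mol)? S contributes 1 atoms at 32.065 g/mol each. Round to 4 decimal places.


pct = 100 * (n_elem * M_elem) / M_total
mass_contribution = 1 * 32.065 = 32.065 g/mol
pct = 100 * 32.065 / 110.261
pct = 29.08099872 %, rounded to 4 dp:

29.0810 %


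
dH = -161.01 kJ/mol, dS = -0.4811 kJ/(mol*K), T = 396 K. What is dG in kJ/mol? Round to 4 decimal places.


Gibbs: dG = dH - T*dS (consistent units, dS already in kJ/(mol*K)).
T*dS = 396 * -0.4811 = -190.5156
dG = -161.01 - (-190.5156)
dG = 29.5056 kJ/mol, rounded to 4 dp:

29.5056 kJ/mol


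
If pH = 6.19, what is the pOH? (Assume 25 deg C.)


At 25 deg C, pH + pOH = 14.
pOH = 14 - pH = 14 - 6.19
pOH = 7.81:

7.81


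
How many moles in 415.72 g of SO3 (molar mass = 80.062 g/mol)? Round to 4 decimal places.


n = mass / M
n = 415.72 / 80.062
n = 5.19247583 mol, rounded to 4 dp:

5.1925 mol


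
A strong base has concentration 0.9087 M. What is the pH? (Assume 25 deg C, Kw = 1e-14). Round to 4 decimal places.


A strong base dissociates completely, so [OH-] equals the given concentration.
pOH = -log10([OH-]) = -log10(0.9087) = 0.041579
pH = 14 - pOH = 14 - 0.041579
pH = 13.958421, rounded to 4 dp:

13.9584


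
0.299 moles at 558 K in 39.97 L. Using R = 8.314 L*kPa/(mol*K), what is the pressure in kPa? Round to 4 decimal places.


PV = nRT, solve for P = nRT / V.
nRT = 0.299 * 8.314 * 558 = 1387.1244
P = 1387.1244 / 39.97
P = 34.7041381 kPa, rounded to 4 dp:

34.7041 kPa


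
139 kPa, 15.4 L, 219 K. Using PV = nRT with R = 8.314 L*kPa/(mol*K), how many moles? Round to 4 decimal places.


PV = nRT, solve for n = PV / (RT).
PV = 139 * 15.4 = 2140.6
RT = 8.314 * 219 = 1820.766
n = 2140.6 / 1820.766
n = 1.17565904 mol, rounded to 4 dp:

1.1757 mol


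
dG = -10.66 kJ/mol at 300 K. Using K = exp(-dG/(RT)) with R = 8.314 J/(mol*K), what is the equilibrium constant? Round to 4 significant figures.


dG is in kJ/mol; multiply by 1000 to match R in J/(mol*K).
RT = 8.314 * 300 = 2494.2 J/mol
exponent = -dG*1000 / (RT) = -(-10.66*1000) / 2494.2 = 4.27391548
K = exp(4.27391548)
K = 71.802226, rounded to 4 significant figures:

71.80


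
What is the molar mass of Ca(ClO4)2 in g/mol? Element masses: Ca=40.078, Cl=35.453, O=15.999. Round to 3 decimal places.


M = sum(count * atomic_mass) over atoms.
M = 1*40.078 + 2*35.453 + 8*15.999
M = 40.078 + 70.906 + 127.992
M = 238.976 g/mol, rounded to 3 dp:

238.976 g/mol


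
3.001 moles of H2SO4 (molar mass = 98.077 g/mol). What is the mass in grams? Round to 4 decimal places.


mass = n * M
mass = 3.001 * 98.077
mass = 294.329077 g, rounded to 4 dp:

294.3291 g


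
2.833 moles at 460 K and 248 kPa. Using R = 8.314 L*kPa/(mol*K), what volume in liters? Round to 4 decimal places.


PV = nRT, solve for V = nRT / P.
nRT = 2.833 * 8.314 * 460 = 10834.6385
V = 10834.6385 / 248
V = 43.68805847 L, rounded to 4 dp:

43.6881 L


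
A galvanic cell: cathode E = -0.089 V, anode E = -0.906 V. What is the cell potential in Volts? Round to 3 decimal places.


Standard cell potential: E_cell = E_cathode - E_anode.
E_cell = -0.089 - (-0.906)
E_cell = 0.817 V, rounded to 3 dp:

0.817 V


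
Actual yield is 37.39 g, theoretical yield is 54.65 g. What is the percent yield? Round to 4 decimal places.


% yield = 100 * actual / theoretical
% yield = 100 * 37.39 / 54.65
% yield = 68.41720037 %, rounded to 4 dp:

68.4172 %


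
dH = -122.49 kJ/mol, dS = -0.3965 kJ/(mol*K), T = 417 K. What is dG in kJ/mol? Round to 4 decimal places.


Gibbs: dG = dH - T*dS (consistent units, dS already in kJ/(mol*K)).
T*dS = 417 * -0.3965 = -165.3405
dG = -122.49 - (-165.3405)
dG = 42.8505 kJ/mol, rounded to 4 dp:

42.8505 kJ/mol


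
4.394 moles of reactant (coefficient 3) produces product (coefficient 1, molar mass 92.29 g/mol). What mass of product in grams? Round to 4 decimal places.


Use the coefficient ratio to convert reactant moles to product moles, then multiply by the product's molar mass.
moles_P = moles_R * (coeff_P / coeff_R) = 4.394 * (1/3) = 1.464667
mass_P = moles_P * M_P = 1.464667 * 92.29
mass_P = 135.17411743 g, rounded to 4 dp:

135.1741 g


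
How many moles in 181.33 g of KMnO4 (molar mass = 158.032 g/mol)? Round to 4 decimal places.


n = mass / M
n = 181.33 / 158.032
n = 1.14742584 mol, rounded to 4 dp:

1.1474 mol


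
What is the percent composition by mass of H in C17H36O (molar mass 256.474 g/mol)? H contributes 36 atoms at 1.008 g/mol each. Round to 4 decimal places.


pct = 100 * (n_elem * M_elem) / M_total
mass_contribution = 36 * 1.008 = 36.288 g/mol
pct = 100 * 36.288 / 256.474
pct = 14.14880261 %, rounded to 4 dp:

14.1488 %


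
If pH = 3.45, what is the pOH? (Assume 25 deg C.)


At 25 deg C, pH + pOH = 14.
pOH = 14 - pH = 14 - 3.45
pOH = 10.55:

10.55


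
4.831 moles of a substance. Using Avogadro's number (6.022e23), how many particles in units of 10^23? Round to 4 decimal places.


N = n * NA, then divide by 1e23 for the requested units.
N / 1e23 = n * 6.022
N / 1e23 = 4.831 * 6.022
N / 1e23 = 29.092282, rounded to 4 dp:

29.0923


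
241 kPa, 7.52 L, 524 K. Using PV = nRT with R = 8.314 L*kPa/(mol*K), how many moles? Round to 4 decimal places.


PV = nRT, solve for n = PV / (RT).
PV = 241 * 7.52 = 1812.32
RT = 8.314 * 524 = 4356.536
n = 1812.32 / 4356.536
n = 0.41600024 mol, rounded to 4 dp:

0.4160 mol


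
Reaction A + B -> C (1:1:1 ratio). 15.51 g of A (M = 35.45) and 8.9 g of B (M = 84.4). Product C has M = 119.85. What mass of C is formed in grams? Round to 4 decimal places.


Find moles of each reactant; the smaller value is the limiting reagent in a 1:1:1 reaction, so moles_C equals moles of the limiter.
n_A = mass_A / M_A = 15.51 / 35.45 = 0.437518 mol
n_B = mass_B / M_B = 8.9 / 84.4 = 0.10545 mol
Limiting reagent: B (smaller), n_limiting = 0.10545 mol
mass_C = n_limiting * M_C = 0.10545 * 119.85
mass_C = 12.6381825 g, rounded to 4 dp:

12.6382 g


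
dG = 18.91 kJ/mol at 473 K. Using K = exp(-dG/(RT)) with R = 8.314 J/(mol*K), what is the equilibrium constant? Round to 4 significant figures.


dG is in kJ/mol; multiply by 1000 to match R in J/(mol*K).
RT = 8.314 * 473 = 3932.522 J/mol
exponent = -dG*1000 / (RT) = -(18.91*1000) / 3932.522 = -4.808619
K = exp(-4.808619)
K = 0.0081591197, rounded to 4 significant figures:

0.008159


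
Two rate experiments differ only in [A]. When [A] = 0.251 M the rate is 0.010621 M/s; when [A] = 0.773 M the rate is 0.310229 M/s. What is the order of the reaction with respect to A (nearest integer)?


Rate is proportional to [A]^n, so rate2/rate1 = ([A]2/[A]1)^n. Take logs to solve for n.
rate2/rate1 = 0.310229 / 0.010621 = 29.209
[A]2/[A]1 = 0.773 / 0.251 = 3.0797
n = ln(29.209) / ln(3.0797) = 3.0
Nearest integer order:

3


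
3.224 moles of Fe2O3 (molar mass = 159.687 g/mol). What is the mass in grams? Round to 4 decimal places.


mass = n * M
mass = 3.224 * 159.687
mass = 514.830888 g, rounded to 4 dp:

514.8309 g


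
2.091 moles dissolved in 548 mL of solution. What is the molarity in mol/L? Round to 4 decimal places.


Convert volume to liters: V_L = V_mL / 1000.
V_L = 548 / 1000 = 0.548 L
M = n / V_L = 2.091 / 0.548
M = 3.81569343 mol/L, rounded to 4 dp:

3.8157 mol/L


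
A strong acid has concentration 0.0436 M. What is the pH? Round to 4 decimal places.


A strong acid dissociates completely, so [H+] equals the given concentration.
pH = -log10([H+]) = -log10(0.0436)
pH = 1.36051351, rounded to 4 dp:

1.3605


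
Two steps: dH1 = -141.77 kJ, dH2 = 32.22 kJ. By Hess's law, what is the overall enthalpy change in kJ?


Hess's law: enthalpy is a state function, so add the step enthalpies.
dH_total = dH1 + dH2 = -141.77 + (32.22)
dH_total = -109.55 kJ:

-109.55 kJ


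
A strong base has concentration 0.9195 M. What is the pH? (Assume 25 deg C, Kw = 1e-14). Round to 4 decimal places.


A strong base dissociates completely, so [OH-] equals the given concentration.
pOH = -log10([OH-]) = -log10(0.9195) = 0.036448
pH = 14 - pOH = 14 - 0.036448
pH = 13.963552, rounded to 4 dp:

13.9636


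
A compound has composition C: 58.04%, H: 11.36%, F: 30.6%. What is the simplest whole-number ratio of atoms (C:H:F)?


Assume 100 g of compound, divide each mass% by atomic mass to get moles, then normalize by the smallest to get a raw atom ratio.
Moles per 100 g: C: 58.04/12.011 = 4.8322, H: 11.36/1.008 = 11.2698, F: 30.6/18.998 = 1.6107
Raw ratio (divide by min = 1.6107): C: 3.0, H: 6.997, F: 1.0
Multiply by 1 to clear fractions: C: 3.0 ~= 3, H: 6.997 ~= 7, F: 1.0 ~= 1
Reduce by GCD to get the simplest whole-number ratio:

3:7:1


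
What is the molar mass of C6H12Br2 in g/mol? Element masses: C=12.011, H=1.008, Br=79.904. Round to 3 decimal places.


M = sum(count * atomic_mass) over atoms.
M = 6*12.011 + 12*1.008 + 2*79.904
M = 72.066 + 12.096 + 159.808
M = 243.97 g/mol, rounded to 3 dp:

243.970 g/mol


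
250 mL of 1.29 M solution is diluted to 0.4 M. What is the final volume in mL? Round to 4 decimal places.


Dilution: M1*V1 = M2*V2, solve for V2.
V2 = M1*V1 / M2
V2 = 1.29 * 250 / 0.4
V2 = 322.5 / 0.4
V2 = 806.25 mL, rounded to 4 dp:

806.2500 mL


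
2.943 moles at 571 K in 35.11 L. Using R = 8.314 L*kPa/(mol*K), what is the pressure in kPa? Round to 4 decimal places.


PV = nRT, solve for P = nRT / V.
nRT = 2.943 * 8.314 * 571 = 13971.2862
P = 13971.2862 / 35.11
P = 397.9289718 kPa, rounded to 4 dp:

397.9290 kPa


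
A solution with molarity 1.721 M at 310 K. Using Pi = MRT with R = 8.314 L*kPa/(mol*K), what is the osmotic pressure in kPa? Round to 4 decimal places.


Osmotic pressure (van't Hoff): Pi = M*R*T.
RT = 8.314 * 310 = 2577.34
Pi = 1.721 * 2577.34
Pi = 4435.60214 kPa, rounded to 4 dp:

4435.6021 kPa


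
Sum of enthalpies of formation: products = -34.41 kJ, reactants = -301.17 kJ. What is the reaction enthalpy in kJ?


dH_rxn = sum(dH_f products) - sum(dH_f reactants)
dH_rxn = -34.41 - (-301.17)
dH_rxn = 266.76 kJ:

266.76 kJ


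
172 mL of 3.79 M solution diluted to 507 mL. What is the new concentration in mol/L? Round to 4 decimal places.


Dilution: M1*V1 = M2*V2, solve for M2.
M2 = M1*V1 / V2
M2 = 3.79 * 172 / 507
M2 = 651.88 / 507
M2 = 1.28575937 mol/L, rounded to 4 dp:

1.2858 mol/L


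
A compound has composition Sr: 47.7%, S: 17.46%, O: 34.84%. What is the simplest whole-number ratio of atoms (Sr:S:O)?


Assume 100 g of compound, divide each mass% by atomic mass to get moles, then normalize by the smallest to get a raw atom ratio.
Moles per 100 g: Sr: 47.7/87.62 = 0.5444, S: 17.46/32.065 = 0.5445, O: 34.84/15.999 = 2.1776
Raw ratio (divide by min = 0.5444): Sr: 1.0, S: 1.0, O: 4.0
Multiply by 1 to clear fractions: Sr: 1.0 ~= 1, S: 1.0 ~= 1, O: 4.0 ~= 4
Reduce by GCD to get the simplest whole-number ratio:

1:1:4


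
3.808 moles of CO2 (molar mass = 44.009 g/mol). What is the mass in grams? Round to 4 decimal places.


mass = n * M
mass = 3.808 * 44.009
mass = 167.586272 g, rounded to 4 dp:

167.5863 g


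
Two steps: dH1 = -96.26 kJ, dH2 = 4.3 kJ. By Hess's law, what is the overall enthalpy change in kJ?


Hess's law: enthalpy is a state function, so add the step enthalpies.
dH_total = dH1 + dH2 = -96.26 + (4.3)
dH_total = -91.96 kJ:

-91.96 kJ


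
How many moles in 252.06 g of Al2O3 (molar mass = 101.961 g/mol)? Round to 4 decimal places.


n = mass / M
n = 252.06 / 101.961
n = 2.47212169 mol, rounded to 4 dp:

2.4721 mol


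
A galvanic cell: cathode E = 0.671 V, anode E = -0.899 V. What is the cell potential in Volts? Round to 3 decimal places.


Standard cell potential: E_cell = E_cathode - E_anode.
E_cell = 0.671 - (-0.899)
E_cell = 1.57 V, rounded to 3 dp:

1.570 V


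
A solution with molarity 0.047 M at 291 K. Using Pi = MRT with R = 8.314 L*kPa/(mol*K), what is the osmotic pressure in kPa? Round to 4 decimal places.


Osmotic pressure (van't Hoff): Pi = M*R*T.
RT = 8.314 * 291 = 2419.374
Pi = 0.047 * 2419.374
Pi = 113.710578 kPa, rounded to 4 dp:

113.7106 kPa


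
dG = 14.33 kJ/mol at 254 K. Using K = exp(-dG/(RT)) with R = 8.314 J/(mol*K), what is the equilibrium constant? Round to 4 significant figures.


dG is in kJ/mol; multiply by 1000 to match R in J/(mol*K).
RT = 8.314 * 254 = 2111.756 J/mol
exponent = -dG*1000 / (RT) = -(14.33*1000) / 2111.756 = -6.78582185
K = exp(-6.78582185)
K = 0.0011296789, rounded to 4 significant figures:

0.001130


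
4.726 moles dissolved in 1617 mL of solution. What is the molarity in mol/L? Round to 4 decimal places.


Convert volume to liters: V_L = V_mL / 1000.
V_L = 1617 / 1000 = 1.617 L
M = n / V_L = 4.726 / 1.617
M = 2.92269635 mol/L, rounded to 4 dp:

2.9227 mol/L


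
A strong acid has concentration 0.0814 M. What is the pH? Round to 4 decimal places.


A strong acid dissociates completely, so [H+] equals the given concentration.
pH = -log10([H+]) = -log10(0.0814)
pH = 1.0893756, rounded to 4 dp:

1.0894


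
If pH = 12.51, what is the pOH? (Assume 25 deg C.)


At 25 deg C, pH + pOH = 14.
pOH = 14 - pH = 14 - 12.51
pOH = 1.49:

1.49


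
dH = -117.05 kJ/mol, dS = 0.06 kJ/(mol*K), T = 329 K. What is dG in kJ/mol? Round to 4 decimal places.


Gibbs: dG = dH - T*dS (consistent units, dS already in kJ/(mol*K)).
T*dS = 329 * 0.06 = 19.74
dG = -117.05 - (19.74)
dG = -136.79 kJ/mol, rounded to 4 dp:

-136.7900 kJ/mol


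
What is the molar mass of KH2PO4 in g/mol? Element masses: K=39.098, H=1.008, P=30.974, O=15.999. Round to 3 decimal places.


M = sum(count * atomic_mass) over atoms.
M = 1*39.098 + 2*1.008 + 1*30.974 + 4*15.999
M = 39.098 + 2.016 + 30.974 + 63.996
M = 136.084 g/mol, rounded to 3 dp:

136.084 g/mol


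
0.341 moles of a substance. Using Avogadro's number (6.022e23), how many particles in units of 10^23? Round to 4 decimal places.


N = n * NA, then divide by 1e23 for the requested units.
N / 1e23 = n * 6.022
N / 1e23 = 0.341 * 6.022
N / 1e23 = 2.053502, rounded to 4 dp:

2.0535


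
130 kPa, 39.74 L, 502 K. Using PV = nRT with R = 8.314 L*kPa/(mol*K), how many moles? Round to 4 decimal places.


PV = nRT, solve for n = PV / (RT).
PV = 130 * 39.74 = 5166.2
RT = 8.314 * 502 = 4173.628
n = 5166.2 / 4173.628
n = 1.23781995 mol, rounded to 4 dp:

1.2378 mol


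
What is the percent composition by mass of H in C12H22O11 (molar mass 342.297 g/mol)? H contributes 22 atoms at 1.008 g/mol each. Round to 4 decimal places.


pct = 100 * (n_elem * M_elem) / M_total
mass_contribution = 22 * 1.008 = 22.176 g/mol
pct = 100 * 22.176 / 342.297
pct = 6.47858439 %, rounded to 4 dp:

6.4786 %


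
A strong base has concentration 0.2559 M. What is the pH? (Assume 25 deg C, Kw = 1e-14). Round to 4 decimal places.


A strong base dissociates completely, so [OH-] equals the given concentration.
pOH = -log10([OH-]) = -log10(0.2559) = 0.59193
pH = 14 - pOH = 14 - 0.59193
pH = 13.40807, rounded to 4 dp:

13.4081


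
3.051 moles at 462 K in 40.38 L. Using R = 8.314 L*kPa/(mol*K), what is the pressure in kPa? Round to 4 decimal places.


PV = nRT, solve for P = nRT / V.
nRT = 3.051 * 8.314 * 462 = 11719.0985
P = 11719.0985 / 40.38
P = 290.22036899 kPa, rounded to 4 dp:

290.2204 kPa


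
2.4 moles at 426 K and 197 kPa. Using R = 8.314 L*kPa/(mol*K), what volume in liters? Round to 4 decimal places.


PV = nRT, solve for V = nRT / P.
nRT = 2.4 * 8.314 * 426 = 8500.2336
V = 8500.2336 / 197
V = 43.14839391 L, rounded to 4 dp:

43.1484 L


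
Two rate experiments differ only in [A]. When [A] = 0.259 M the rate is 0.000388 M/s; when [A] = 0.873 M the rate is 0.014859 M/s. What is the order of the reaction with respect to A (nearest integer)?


Rate is proportional to [A]^n, so rate2/rate1 = ([A]2/[A]1)^n. Take logs to solve for n.
rate2/rate1 = 0.014859 / 0.000388 = 38.2964
[A]2/[A]1 = 0.873 / 0.259 = 3.3707
n = ln(38.2964) / ln(3.3707) = 3.0
Nearest integer order:

3


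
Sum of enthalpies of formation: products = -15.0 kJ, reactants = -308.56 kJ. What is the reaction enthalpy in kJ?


dH_rxn = sum(dH_f products) - sum(dH_f reactants)
dH_rxn = -15.0 - (-308.56)
dH_rxn = 293.56 kJ:

293.56 kJ


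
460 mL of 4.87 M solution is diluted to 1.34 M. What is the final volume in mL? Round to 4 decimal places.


Dilution: M1*V1 = M2*V2, solve for V2.
V2 = M1*V1 / M2
V2 = 4.87 * 460 / 1.34
V2 = 2240.2 / 1.34
V2 = 1671.79104478 mL, rounded to 4 dp:

1671.7910 mL


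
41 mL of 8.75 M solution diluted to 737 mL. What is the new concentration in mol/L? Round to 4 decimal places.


Dilution: M1*V1 = M2*V2, solve for M2.
M2 = M1*V1 / V2
M2 = 8.75 * 41 / 737
M2 = 358.75 / 737
M2 = 0.48677069 mol/L, rounded to 4 dp:

0.4868 mol/L


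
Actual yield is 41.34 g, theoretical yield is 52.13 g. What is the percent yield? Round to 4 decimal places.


% yield = 100 * actual / theoretical
% yield = 100 * 41.34 / 52.13
% yield = 79.30174564 %, rounded to 4 dp:

79.3017 %


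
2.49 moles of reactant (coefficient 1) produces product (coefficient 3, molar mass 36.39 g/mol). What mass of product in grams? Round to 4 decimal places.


Use the coefficient ratio to convert reactant moles to product moles, then multiply by the product's molar mass.
moles_P = moles_R * (coeff_P / coeff_R) = 2.49 * (3/1) = 7.47
mass_P = moles_P * M_P = 7.47 * 36.39
mass_P = 271.8333 g, rounded to 4 dp:

271.8333 g


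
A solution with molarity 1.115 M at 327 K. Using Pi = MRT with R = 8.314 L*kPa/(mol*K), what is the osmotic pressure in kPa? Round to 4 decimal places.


Osmotic pressure (van't Hoff): Pi = M*R*T.
RT = 8.314 * 327 = 2718.678
Pi = 1.115 * 2718.678
Pi = 3031.32597 kPa, rounded to 4 dp:

3031.3260 kPa


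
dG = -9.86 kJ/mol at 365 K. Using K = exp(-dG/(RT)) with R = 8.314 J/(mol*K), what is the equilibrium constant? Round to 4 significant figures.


dG is in kJ/mol; multiply by 1000 to match R in J/(mol*K).
RT = 8.314 * 365 = 3034.61 J/mol
exponent = -dG*1000 / (RT) = -(-9.86*1000) / 3034.61 = 3.24918194
K = exp(3.24918194)
K = 25.76925, rounded to 4 significant figures:

25.77


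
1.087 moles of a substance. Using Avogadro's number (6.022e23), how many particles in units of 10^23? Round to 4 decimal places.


N = n * NA, then divide by 1e23 for the requested units.
N / 1e23 = n * 6.022
N / 1e23 = 1.087 * 6.022
N / 1e23 = 6.545914, rounded to 4 dp:

6.5459


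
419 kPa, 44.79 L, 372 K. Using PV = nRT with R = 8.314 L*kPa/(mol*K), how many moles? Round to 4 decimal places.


PV = nRT, solve for n = PV / (RT).
PV = 419 * 44.79 = 18767.01
RT = 8.314 * 372 = 3092.808
n = 18767.01 / 3092.808
n = 6.06795184 mol, rounded to 4 dp:

6.0680 mol


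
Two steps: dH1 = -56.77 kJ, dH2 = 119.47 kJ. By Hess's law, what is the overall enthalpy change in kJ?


Hess's law: enthalpy is a state function, so add the step enthalpies.
dH_total = dH1 + dH2 = -56.77 + (119.47)
dH_total = 62.7 kJ:

62.70 kJ


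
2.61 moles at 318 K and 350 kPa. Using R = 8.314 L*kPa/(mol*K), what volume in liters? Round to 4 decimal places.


PV = nRT, solve for V = nRT / P.
nRT = 2.61 * 8.314 * 318 = 6900.4537
V = 6900.4537 / 350
V = 19.715582 L, rounded to 4 dp:

19.7156 L


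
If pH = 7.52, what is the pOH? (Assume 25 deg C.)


At 25 deg C, pH + pOH = 14.
pOH = 14 - pH = 14 - 7.52
pOH = 6.48:

6.48


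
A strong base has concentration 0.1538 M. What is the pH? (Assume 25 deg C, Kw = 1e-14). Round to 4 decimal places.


A strong base dissociates completely, so [OH-] equals the given concentration.
pOH = -log10([OH-]) = -log10(0.1538) = 0.813044
pH = 14 - pOH = 14 - 0.813044
pH = 13.186956, rounded to 4 dp:

13.1870


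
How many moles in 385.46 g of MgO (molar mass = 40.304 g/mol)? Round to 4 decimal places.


n = mass / M
n = 385.46 / 40.304
n = 9.56381501 mol, rounded to 4 dp:

9.5638 mol


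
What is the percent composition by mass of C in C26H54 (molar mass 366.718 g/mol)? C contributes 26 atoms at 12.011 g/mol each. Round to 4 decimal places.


pct = 100 * (n_elem * M_elem) / M_total
mass_contribution = 26 * 12.011 = 312.286 g/mol
pct = 100 * 312.286 / 366.718
pct = 85.15698711 %, rounded to 4 dp:

85.1570 %


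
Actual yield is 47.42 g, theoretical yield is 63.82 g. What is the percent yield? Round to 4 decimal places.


% yield = 100 * actual / theoretical
% yield = 100 * 47.42 / 63.82
% yield = 74.30272642 %, rounded to 4 dp:

74.3027 %


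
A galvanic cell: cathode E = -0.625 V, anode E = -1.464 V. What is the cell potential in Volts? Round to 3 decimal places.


Standard cell potential: E_cell = E_cathode - E_anode.
E_cell = -0.625 - (-1.464)
E_cell = 0.839 V, rounded to 3 dp:

0.839 V


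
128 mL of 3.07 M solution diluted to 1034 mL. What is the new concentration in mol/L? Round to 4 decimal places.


Dilution: M1*V1 = M2*V2, solve for M2.
M2 = M1*V1 / V2
M2 = 3.07 * 128 / 1034
M2 = 392.96 / 1034
M2 = 0.38003868 mol/L, rounded to 4 dp:

0.3800 mol/L


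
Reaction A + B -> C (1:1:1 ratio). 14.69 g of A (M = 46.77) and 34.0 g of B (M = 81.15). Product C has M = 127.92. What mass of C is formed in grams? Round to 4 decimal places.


Find moles of each reactant; the smaller value is the limiting reagent in a 1:1:1 reaction, so moles_C equals moles of the limiter.
n_A = mass_A / M_A = 14.69 / 46.77 = 0.31409 mol
n_B = mass_B / M_B = 34.0 / 81.15 = 0.418977 mol
Limiting reagent: A (smaller), n_limiting = 0.31409 mol
mass_C = n_limiting * M_C = 0.31409 * 127.92
mass_C = 40.1783928 g, rounded to 4 dp:

40.1784 g


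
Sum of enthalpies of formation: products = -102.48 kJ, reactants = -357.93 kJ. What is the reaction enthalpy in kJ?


dH_rxn = sum(dH_f products) - sum(dH_f reactants)
dH_rxn = -102.48 - (-357.93)
dH_rxn = 255.45 kJ:

255.45 kJ


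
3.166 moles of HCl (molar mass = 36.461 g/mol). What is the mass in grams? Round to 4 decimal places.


mass = n * M
mass = 3.166 * 36.461
mass = 115.435526 g, rounded to 4 dp:

115.4355 g


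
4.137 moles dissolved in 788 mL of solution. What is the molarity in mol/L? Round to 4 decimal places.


Convert volume to liters: V_L = V_mL / 1000.
V_L = 788 / 1000 = 0.788 L
M = n / V_L = 4.137 / 0.788
M = 5.25 mol/L, rounded to 4 dp:

5.2500 mol/L


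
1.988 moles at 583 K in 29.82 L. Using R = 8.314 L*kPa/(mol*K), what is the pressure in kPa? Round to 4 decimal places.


PV = nRT, solve for P = nRT / V.
nRT = 1.988 * 8.314 * 583 = 9635.9593
P = 9635.9593 / 29.82
P = 323.13746814 kPa, rounded to 4 dp:

323.1375 kPa


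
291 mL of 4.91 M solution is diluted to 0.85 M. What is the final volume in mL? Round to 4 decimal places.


Dilution: M1*V1 = M2*V2, solve for V2.
V2 = M1*V1 / M2
V2 = 4.91 * 291 / 0.85
V2 = 1428.81 / 0.85
V2 = 1680.95294118 mL, rounded to 4 dp:

1680.9529 mL


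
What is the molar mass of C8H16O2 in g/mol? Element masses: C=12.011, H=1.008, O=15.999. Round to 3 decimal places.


M = sum(count * atomic_mass) over atoms.
M = 8*12.011 + 16*1.008 + 2*15.999
M = 96.088 + 16.128 + 31.998
M = 144.214 g/mol, rounded to 3 dp:

144.214 g/mol


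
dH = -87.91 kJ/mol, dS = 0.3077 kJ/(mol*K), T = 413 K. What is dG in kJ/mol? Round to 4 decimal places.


Gibbs: dG = dH - T*dS (consistent units, dS already in kJ/(mol*K)).
T*dS = 413 * 0.3077 = 127.0801
dG = -87.91 - (127.0801)
dG = -214.9901 kJ/mol, rounded to 4 dp:

-214.9901 kJ/mol


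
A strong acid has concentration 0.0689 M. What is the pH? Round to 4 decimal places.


A strong acid dissociates completely, so [H+] equals the given concentration.
pH = -log10([H+]) = -log10(0.0689)
pH = 1.16178078, rounded to 4 dp:

1.1618


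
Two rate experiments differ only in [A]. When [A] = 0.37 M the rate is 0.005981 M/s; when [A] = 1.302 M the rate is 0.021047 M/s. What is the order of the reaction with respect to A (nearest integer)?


Rate is proportional to [A]^n, so rate2/rate1 = ([A]2/[A]1)^n. Take logs to solve for n.
rate2/rate1 = 0.021047 / 0.005981 = 3.519
[A]2/[A]1 = 1.302 / 0.37 = 3.5189
n = ln(3.519) / ln(3.5189) = 1.0
Nearest integer order:

1


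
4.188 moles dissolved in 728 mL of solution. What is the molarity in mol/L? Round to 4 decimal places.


Convert volume to liters: V_L = V_mL / 1000.
V_L = 728 / 1000 = 0.728 L
M = n / V_L = 4.188 / 0.728
M = 5.75274725 mol/L, rounded to 4 dp:

5.7527 mol/L


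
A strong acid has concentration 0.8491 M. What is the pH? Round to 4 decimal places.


A strong acid dissociates completely, so [H+] equals the given concentration.
pH = -log10([H+]) = -log10(0.8491)
pH = 0.07104116, rounded to 4 dp:

0.0710


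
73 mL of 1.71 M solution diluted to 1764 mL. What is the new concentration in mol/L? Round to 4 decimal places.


Dilution: M1*V1 = M2*V2, solve for M2.
M2 = M1*V1 / V2
M2 = 1.71 * 73 / 1764
M2 = 124.83 / 1764
M2 = 0.07076531 mol/L, rounded to 4 dp:

0.0708 mol/L


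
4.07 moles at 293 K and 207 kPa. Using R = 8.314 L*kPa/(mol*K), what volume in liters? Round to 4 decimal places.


PV = nRT, solve for V = nRT / P.
nRT = 4.07 * 8.314 * 293 = 9914.5281
V = 9914.5281 / 207
V = 47.89627101 L, rounded to 4 dp:

47.8963 L


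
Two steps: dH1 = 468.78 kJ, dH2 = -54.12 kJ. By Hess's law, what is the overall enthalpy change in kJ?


Hess's law: enthalpy is a state function, so add the step enthalpies.
dH_total = dH1 + dH2 = 468.78 + (-54.12)
dH_total = 414.66 kJ:

414.66 kJ


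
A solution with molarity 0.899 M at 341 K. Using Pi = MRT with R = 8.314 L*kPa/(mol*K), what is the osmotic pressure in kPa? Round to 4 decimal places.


Osmotic pressure (van't Hoff): Pi = M*R*T.
RT = 8.314 * 341 = 2835.074
Pi = 0.899 * 2835.074
Pi = 2548.731526 kPa, rounded to 4 dp:

2548.7315 kPa


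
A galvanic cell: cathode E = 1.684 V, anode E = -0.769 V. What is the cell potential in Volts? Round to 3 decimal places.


Standard cell potential: E_cell = E_cathode - E_anode.
E_cell = 1.684 - (-0.769)
E_cell = 2.453 V, rounded to 3 dp:

2.453 V


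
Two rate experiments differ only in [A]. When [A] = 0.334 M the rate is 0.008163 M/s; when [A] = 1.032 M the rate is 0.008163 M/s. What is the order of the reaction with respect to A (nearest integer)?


Rate is proportional to [A]^n, so rate2/rate1 = ([A]2/[A]1)^n. Take logs to solve for n.
rate2/rate1 = 0.008163 / 0.008163 = 1.0
[A]2/[A]1 = 1.032 / 0.334 = 3.0898
n = ln(1.0) / ln(3.0898) = 0.0
Nearest integer order:

0


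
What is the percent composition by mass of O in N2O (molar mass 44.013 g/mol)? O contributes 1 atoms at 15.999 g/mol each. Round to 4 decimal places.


pct = 100 * (n_elem * M_elem) / M_total
mass_contribution = 1 * 15.999 = 15.999 g/mol
pct = 100 * 15.999 / 44.013
pct = 36.35062368 %, rounded to 4 dp:

36.3506 %


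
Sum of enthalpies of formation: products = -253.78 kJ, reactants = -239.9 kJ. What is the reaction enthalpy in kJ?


dH_rxn = sum(dH_f products) - sum(dH_f reactants)
dH_rxn = -253.78 - (-239.9)
dH_rxn = -13.88 kJ:

-13.88 kJ


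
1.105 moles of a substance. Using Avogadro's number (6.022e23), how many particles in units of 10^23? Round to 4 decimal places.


N = n * NA, then divide by 1e23 for the requested units.
N / 1e23 = n * 6.022
N / 1e23 = 1.105 * 6.022
N / 1e23 = 6.65431, rounded to 4 dp:

6.6543


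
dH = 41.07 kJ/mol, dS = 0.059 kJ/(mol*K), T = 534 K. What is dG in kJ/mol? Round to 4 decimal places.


Gibbs: dG = dH - T*dS (consistent units, dS already in kJ/(mol*K)).
T*dS = 534 * 0.059 = 31.506
dG = 41.07 - (31.506)
dG = 9.564 kJ/mol, rounded to 4 dp:

9.5640 kJ/mol


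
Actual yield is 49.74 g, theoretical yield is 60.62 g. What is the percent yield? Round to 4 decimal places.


% yield = 100 * actual / theoretical
% yield = 100 * 49.74 / 60.62
% yield = 82.05212801 %, rounded to 4 dp:

82.0521 %


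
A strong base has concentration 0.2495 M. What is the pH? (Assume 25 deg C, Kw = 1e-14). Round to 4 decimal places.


A strong base dissociates completely, so [OH-] equals the given concentration.
pOH = -log10([OH-]) = -log10(0.2495) = 0.602929
pH = 14 - pOH = 14 - 0.602929
pH = 13.397071, rounded to 4 dp:

13.3971


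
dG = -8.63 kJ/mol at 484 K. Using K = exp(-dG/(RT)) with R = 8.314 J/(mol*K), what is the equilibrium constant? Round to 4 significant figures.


dG is in kJ/mol; multiply by 1000 to match R in J/(mol*K).
RT = 8.314 * 484 = 4023.976 J/mol
exponent = -dG*1000 / (RT) = -(-8.63*1000) / 4023.976 = 2.144645
K = exp(2.144645)
K = 8.5390094, rounded to 4 significant figures:

8.539


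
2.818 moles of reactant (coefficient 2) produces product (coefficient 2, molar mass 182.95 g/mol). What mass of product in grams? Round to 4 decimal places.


Use the coefficient ratio to convert reactant moles to product moles, then multiply by the product's molar mass.
moles_P = moles_R * (coeff_P / coeff_R) = 2.818 * (2/2) = 2.818
mass_P = moles_P * M_P = 2.818 * 182.95
mass_P = 515.5531 g, rounded to 4 dp:

515.5531 g


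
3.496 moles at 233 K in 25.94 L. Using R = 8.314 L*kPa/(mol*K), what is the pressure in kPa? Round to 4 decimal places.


PV = nRT, solve for P = nRT / V.
nRT = 3.496 * 8.314 * 233 = 6772.3184
P = 6772.3184 / 25.94
P = 261.07626831 kPa, rounded to 4 dp:

261.0763 kPa


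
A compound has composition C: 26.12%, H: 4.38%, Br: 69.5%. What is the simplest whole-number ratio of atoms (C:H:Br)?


Assume 100 g of compound, divide each mass% by atomic mass to get moles, then normalize by the smallest to get a raw atom ratio.
Moles per 100 g: C: 26.12/12.011 = 2.1747, H: 4.38/1.008 = 4.3452, Br: 69.5/79.904 = 0.8698
Raw ratio (divide by min = 0.8698): C: 2.5, H: 4.996, Br: 1.0
Multiply by 2 to clear fractions: C: 5.0 ~= 5, H: 9.991 ~= 10, Br: 2.0 ~= 2
Reduce by GCD to get the simplest whole-number ratio:

5:10:2


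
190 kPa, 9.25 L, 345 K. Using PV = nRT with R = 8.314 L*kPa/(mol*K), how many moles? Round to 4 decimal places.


PV = nRT, solve for n = PV / (RT).
PV = 190 * 9.25 = 1757.5
RT = 8.314 * 345 = 2868.33
n = 1757.5 / 2868.33
n = 0.61272587 mol, rounded to 4 dp:

0.6127 mol


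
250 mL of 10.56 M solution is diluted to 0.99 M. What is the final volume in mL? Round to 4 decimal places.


Dilution: M1*V1 = M2*V2, solve for V2.
V2 = M1*V1 / M2
V2 = 10.56 * 250 / 0.99
V2 = 2640.0 / 0.99
V2 = 2666.66666667 mL, rounded to 4 dp:

2666.6667 mL


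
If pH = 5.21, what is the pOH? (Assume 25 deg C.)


At 25 deg C, pH + pOH = 14.
pOH = 14 - pH = 14 - 5.21
pOH = 8.79:

8.79


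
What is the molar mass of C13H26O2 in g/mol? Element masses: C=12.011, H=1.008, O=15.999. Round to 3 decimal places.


M = sum(count * atomic_mass) over atoms.
M = 13*12.011 + 26*1.008 + 2*15.999
M = 156.143 + 26.208 + 31.998
M = 214.349 g/mol, rounded to 3 dp:

214.349 g/mol


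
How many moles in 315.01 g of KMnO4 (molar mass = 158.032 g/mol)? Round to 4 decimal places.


n = mass / M
n = 315.01 / 158.032
n = 1.99333046 mol, rounded to 4 dp:

1.9933 mol


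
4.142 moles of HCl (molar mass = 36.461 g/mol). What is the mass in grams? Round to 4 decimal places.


mass = n * M
mass = 4.142 * 36.461
mass = 151.021462 g, rounded to 4 dp:

151.0215 g


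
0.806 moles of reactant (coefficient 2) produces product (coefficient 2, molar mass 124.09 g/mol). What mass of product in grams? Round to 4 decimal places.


Use the coefficient ratio to convert reactant moles to product moles, then multiply by the product's molar mass.
moles_P = moles_R * (coeff_P / coeff_R) = 0.806 * (2/2) = 0.806
mass_P = moles_P * M_P = 0.806 * 124.09
mass_P = 100.01654 g, rounded to 4 dp:

100.0165 g
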